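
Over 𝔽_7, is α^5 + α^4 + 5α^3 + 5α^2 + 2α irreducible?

Write g(α) = α^5 + α^4 + 5α^3 + 5α^2 + 2α.
Check for roots in 𝔽_7: g(0) = 0 → root; g(1) = 0 → root; g(2) = 0 → root; g(3) = 6; g(4) = 1; g(5) = 2; g(6) = 5.
g(0) = 0, so (α) divides g(α); g is reducible.

No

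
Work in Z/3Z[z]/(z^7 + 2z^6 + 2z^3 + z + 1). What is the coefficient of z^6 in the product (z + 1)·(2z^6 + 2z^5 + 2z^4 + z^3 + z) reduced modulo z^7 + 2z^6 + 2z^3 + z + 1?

Multiply in Z/3Z[z]: (z + 1)·(2z^6 + 2z^5 + 2z^4 + z^3 + z) = 2z^7 + z^6 + z^5 + z^3 + z^2 + z.
Reduce using z^7 ≡ z^6 + z^3 + 2z + 2 (mod z^7 + 2z^6 + 2z^3 + z + 1).
Reduced: z^5 + z^2 + 2z + 1.

0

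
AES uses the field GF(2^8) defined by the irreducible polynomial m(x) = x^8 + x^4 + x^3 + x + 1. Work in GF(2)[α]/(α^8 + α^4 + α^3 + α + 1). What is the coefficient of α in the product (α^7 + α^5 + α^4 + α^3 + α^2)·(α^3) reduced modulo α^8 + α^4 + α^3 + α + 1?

1

Multiply in GF(2)[α]: (α^7 + α^5 + α^4 + α^3 + α^2)·(α^3) = α^10 + α^8 + α^7 + α^6 + α^5.
Reduce using α^8 ≡ α^4 + α^3 + α + 1 (mod α^8 + α^4 + α^3 + α + 1).
Reduced: α^7 + α^4 + α^2 + α + 1.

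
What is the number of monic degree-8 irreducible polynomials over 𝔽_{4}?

The number of monic irreducibles of degree 8 over GF(4) is (1/8)·Σ_{d∣8} μ(8/d) 4^d.
Divisors of 8: 1, 2, 4, 8; μ(8/d) for each: 0, 0, -1, 1.
Σ = − 4^4 + 4^8 = 65280.
N = 65280/8 = 8160.

8160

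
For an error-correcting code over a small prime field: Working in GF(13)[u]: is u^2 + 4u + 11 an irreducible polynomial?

Yes

Write f(u) = u^2 + 4u + 11.
Check each element of GF(13) for a root: f(0)=11, f(1)=3, f(2)=10, f(3)=6, f(4)=4, f(5)=4, f(6)=6, f(7)=10, f(8)=3, f(9)=11, f(10)=8, f(11)=7, f(12)=8.
No roots. A degree-2 polynomial over a field with no linear factor is irreducible.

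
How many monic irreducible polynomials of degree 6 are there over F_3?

116

Gauss's count: N_{3}(6) = (1/6) Σ_{d|6} μ(6/d)·3^d.
Divisors of 6: 1, 2, 3, 6; μ(6/d) for each: 1, -1, -1, 1.
Σ = 3^1 − 3^2 − 3^3 + 3^6 = 696.
N = 696/6 = 116.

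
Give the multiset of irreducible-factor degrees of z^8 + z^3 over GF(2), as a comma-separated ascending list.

1, 1, 1, 1, 4

Write g(z) = z^8 + z^3.
Roots in GF(2): g(0) = 0 → root; g(1) = 0 → root.
Linear factors from roots: (z), (z + 1).
Complete factorization: g(z) = (z + 1)·(z)^3·(z^4 + z^3 + z^2 + z + 1).
Factor degrees with multiplicity: 1 + 1 + 1 + 1 + 4 = 8.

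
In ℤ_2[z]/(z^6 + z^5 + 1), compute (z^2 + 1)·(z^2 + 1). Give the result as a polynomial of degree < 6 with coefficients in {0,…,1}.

Multiply in ℤ_2[z]: (z^2 + 1)·(z^2 + 1) = z^4 + 1.
Reduced: z^4 + 1.

z^4 + 1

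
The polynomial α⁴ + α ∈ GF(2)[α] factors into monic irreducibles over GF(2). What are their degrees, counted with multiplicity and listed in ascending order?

1, 1, 2

Write f(α) = α⁴ + α.
Roots in GF(2): f(0) = 0 → root; f(1) = 0 → root.
Linear factors from roots: (α), (α + 1).
Complete factorization: f(α) = (α)·(α + 1)·(α² + α + 1).
Factor degrees with multiplicity: 1 + 1 + 2 = 4.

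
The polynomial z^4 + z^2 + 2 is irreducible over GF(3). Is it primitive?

Write f(z) = z^4 + z^2 + 2.
|GF(3^4)^×| = 3^4 − 1 = 80. Prime factorization: 80 = 2^4·5.
f is primitive ⇔ z has order 80 in GF(3)[z]/(f), i.e. z^(80/q) ≠ 1 for each prime q | 80.
z^(40) mod f = 2.
z^(16) mod f = 1
Since z^(16) = 1, the order of z divides 16 < 80; not primitive.

No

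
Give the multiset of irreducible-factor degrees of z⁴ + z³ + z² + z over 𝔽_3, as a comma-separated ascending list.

1, 1, 2

Write f(z) = z⁴ + z³ + z² + z.
Roots in 𝔽_3: f(0) = 0 → root; f(1) = 1; f(2) = 0 → root.
Linear factors from roots: (z), (z + 1).
Complete factorization: f(z) = (z)·(z + 1)·(z² + 1).
Factor degrees with multiplicity: 1 + 1 + 2 = 4.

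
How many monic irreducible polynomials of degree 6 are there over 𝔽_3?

x^(3^6) − x is the product of all monic irreducibles of degree dividing 6; Möbius inversion gives N = (1/6) Σ μ(6/d)·3^d.
Divisors of 6: 1, 2, 3, 6; μ(6/d) for each: 1, -1, -1, 1.
Σ = 3^1 − 3^2 − 3^3 + 3^6 = 696.
N = 696/6 = 116.

116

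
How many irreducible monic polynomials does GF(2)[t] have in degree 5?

6

x^(2^5) − x is the product of all monic irreducibles of degree dividing 5; Möbius inversion gives N = (1/5) Σ μ(5/d)·2^d.
Divisors of 5: 1, 5; μ(5/d) for each: -1, 1.
Σ = − 2^1 + 2^5 = 30.
N = 30/5 = 6.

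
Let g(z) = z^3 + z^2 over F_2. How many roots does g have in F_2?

2

Evaluate at each of the 2 elements of F_2:
g(0) = 0 → root; g(1) = 0 → root.
Roots: {0, 1}.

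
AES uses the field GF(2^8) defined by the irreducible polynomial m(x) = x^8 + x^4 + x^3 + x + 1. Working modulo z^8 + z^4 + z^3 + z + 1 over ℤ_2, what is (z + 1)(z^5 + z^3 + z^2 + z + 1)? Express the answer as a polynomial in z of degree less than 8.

z^6 + z^5 + z^4 + 1

Multiply in ℤ_2[z]: (z + 1)·(z^5 + z^3 + z^2 + z + 1) = z^6 + z^5 + z^4 + 1.
Reduced: z^6 + z^5 + z^4 + 1.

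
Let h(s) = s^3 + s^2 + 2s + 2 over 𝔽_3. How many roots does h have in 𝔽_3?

Evaluate at each of the 3 elements of 𝔽_3:
h(0) = 2; h(1) = 0 → root; h(2) = 0 → root.
Roots: {1, 2}.

2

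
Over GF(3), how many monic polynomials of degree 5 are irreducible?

The number of monic irreducibles of degree 5 over GF(3) is (1/5)·Σ_{d∣5} μ(5/d) 3^d.
Divisors of 5: 1, 5; μ(5/d) for each: -1, 1.
Σ = − 3^1 + 3^5 = 240.
N = 240/5 = 48.

48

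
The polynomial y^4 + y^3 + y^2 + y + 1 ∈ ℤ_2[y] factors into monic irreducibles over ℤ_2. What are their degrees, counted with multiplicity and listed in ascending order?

Write g(y) = y^4 + y^3 + y^2 + y + 1.
Roots in ℤ_2: g(0) = 1; g(1) = 1.
Complete factorization: g(y) = (y^4 + y^3 + y^2 + y + 1).
Factor degrees with multiplicity: 4 = 4.

4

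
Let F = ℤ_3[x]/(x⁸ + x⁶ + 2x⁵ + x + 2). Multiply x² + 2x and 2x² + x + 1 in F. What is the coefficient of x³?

2

Multiply in ℤ_3[x]: (x² + 2x)·(2x² + x + 1) = 2x⁴ + 2x³ + 2x.
Reduced: 2x⁴ + 2x³ + 2x.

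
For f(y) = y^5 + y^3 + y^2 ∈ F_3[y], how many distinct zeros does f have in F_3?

Evaluate at each of the 3 elements of F_3:
f(0) = 0 → root; f(1) = 0 → root; f(2) = 2.
Roots: {0, 1}.

2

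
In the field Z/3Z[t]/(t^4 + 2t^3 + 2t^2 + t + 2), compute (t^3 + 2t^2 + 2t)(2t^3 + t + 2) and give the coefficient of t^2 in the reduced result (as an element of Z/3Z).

Multiply in Z/3Z[t]: (t^3 + 2t^2 + 2t)·(2t^3 + t + 2) = 2t^6 + t^5 + 2t^4 + t^3 + t.
Reduce using t^4 ≡ t^3 + t^2 + 2t + 1 (mod t^4 + 2t^3 + 2t^2 + t + 2).
Reduced: 1.

0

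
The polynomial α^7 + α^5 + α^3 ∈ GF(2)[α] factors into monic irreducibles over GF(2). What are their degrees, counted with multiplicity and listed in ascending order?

Write g(α) = α^7 + α^5 + α^3.
Roots in GF(2): g(0) = 0 → root; g(1) = 1.
Linear factors from roots: (α).
Complete factorization: g(α) = (α)^3·(α^2 + α + 1)^2.
Factor degrees with multiplicity: 1 + 1 + 1 + 2 + 2 = 7.

1, 1, 1, 2, 2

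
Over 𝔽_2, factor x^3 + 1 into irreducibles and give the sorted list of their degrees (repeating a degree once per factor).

Write h(x) = x^3 + 1.
Roots in 𝔽_2: h(0) = 1; h(1) = 0 → root.
Linear factors from roots: (x + 1).
Complete factorization: h(x) = (x + 1)·(x^2 + x + 1).
Factor degrees with multiplicity: 1 + 2 = 3.

1, 2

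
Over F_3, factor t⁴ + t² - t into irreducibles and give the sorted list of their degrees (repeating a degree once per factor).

Write g(t) = t⁴ + t² - t.
Roots in F_3: g(0) = 0 → root; g(1) = 1; g(2) = 0 → root.
Linear factors from roots: (t), (t + 1).
Complete factorization: g(t) = (t)·(t + 1)·(t² - t - 1).
Factor degrees with multiplicity: 1 + 1 + 2 = 4.

1, 1, 2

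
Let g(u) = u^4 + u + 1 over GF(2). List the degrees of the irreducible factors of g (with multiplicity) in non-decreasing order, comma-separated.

Roots in GF(2): g(0) = 1; g(1) = 1.
Complete factorization: g(u) = (u^4 + u + 1).
Factor degrees with multiplicity: 4 = 4.

4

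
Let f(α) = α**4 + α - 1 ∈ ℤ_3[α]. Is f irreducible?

Yes

Check for roots in ℤ_3: f(0) = 2; f(1) = 1; f(2) = 2.
No roots, so no linear factors.
Monic irreducibles of degree 2 over GF(3): α**2 + 1, α**2 + α - 1, α**2 - α - 1.
None of them divide f (all give nonzero remainder).
No irreducible factor of degree ≤ 2 exists, so f is irreducible over GF(3).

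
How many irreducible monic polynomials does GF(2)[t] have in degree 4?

By the necklace-counting formula, N_2(4) = (1/4) Σ_{d|4} μ(4/d)·2^d.
Divisors of 4: 1, 2, 4; μ(4/d) for each: 0, -1, 1.
Σ = − 2^2 + 2^4 = 12.
N = 12/4 = 3.

3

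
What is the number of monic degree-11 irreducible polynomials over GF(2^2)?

381300

Gauss's count: N_{4}(11) = (1/11) Σ_{d|11} μ(11/d)·4^d.
Divisors of 11: 1, 11; μ(11/d) for each: -1, 1.
Σ = − 4^1 + 4^11 = 4194300.
N = 4194300/11 = 381300.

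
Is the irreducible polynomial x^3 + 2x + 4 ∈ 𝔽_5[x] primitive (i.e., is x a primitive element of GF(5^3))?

No

Write f(x) = x^3 + 2x + 4.
|GF(5^3)^×| = 5^3 − 1 = 124. Prime factorization: 124 = 2^2·31.
f is primitive ⇔ x has order 124 in GF(5)[x]/(f), i.e. x^(124/q) ≠ 1 for each prime q | 124.
x^(62) mod f = 1
x^(4) mod f = 3x^2 + x.
Since x^(62) = 1, the order of x divides 62 < 124; not primitive.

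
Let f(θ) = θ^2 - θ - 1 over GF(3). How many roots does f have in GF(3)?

Evaluate at each of the 3 elements of GF(3):
f(0) = 2; f(1) = 2; f(2) = 1.
No element is a root.

0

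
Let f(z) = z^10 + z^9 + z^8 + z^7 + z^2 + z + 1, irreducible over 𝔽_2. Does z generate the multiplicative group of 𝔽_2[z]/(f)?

|GF(2^10)^×| = 2^10 − 1 = 1023. Prime factorization: 1023 = 3·11·31.
f is primitive ⇔ z has order 1023 in GF(2)[z]/(f), i.e. z^(1023/q) ≠ 1 for each prime q | 1023.
z^(341) mod f = 1
z^(93) mod f = z^8 + 1.
z^(33) mod f = z^9 + z^7 + 1.
Since z^(341) = 1, the order of z divides 341 < 1023; not primitive.

No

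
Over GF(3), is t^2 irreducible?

No

Write h(t) = t^2.
Check for roots in GF(3): h(0) = 0 → root; h(1) = 1; h(2) = 1.
h(0) = 0, so (t) divides h(t); h is reducible.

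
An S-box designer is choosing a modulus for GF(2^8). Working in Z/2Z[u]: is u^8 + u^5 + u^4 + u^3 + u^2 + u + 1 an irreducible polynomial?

Yes

Write m(u) = u^8 + u^5 + u^4 + u^3 + u^2 + u + 1.
Check for roots in Z/2Z: m(0) = 1; m(1) = 1.
No roots, so no linear factors.
Monic irreducibles of degree 2 over GF(2): u^2 + u + 1.
None of them divide m (all give nonzero remainder).
Monic irreducibles of degree 3 over GF(2): u^3 + u + 1, u^3 + u^2 + 1.
None of them divide m (all give nonzero remainder).
Monic irreducibles of degree 4 over GF(2): u^4 + u + 1, u^4 + u^3 + 1, u^4 + u^3 + u^2 + u + 1.
None of them divide m (all give nonzero remainder).
No irreducible factor of degree ≤ 4 exists, so m is irreducible over GF(2).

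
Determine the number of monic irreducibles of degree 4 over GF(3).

Gauss's count: N_{3}(4) = (1/4) Σ_{d|4} μ(4/d)·3^d.
Divisors of 4: 1, 2, 4; μ(4/d) for each: 0, -1, 1.
Σ = − 3^2 + 3^4 = 72.
N = 72/4 = 18.

18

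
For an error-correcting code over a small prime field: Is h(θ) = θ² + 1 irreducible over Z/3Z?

Yes

Check for roots in Z/3Z: h(0) = 1; h(1) = 2; h(2) = 2.
No roots. A degree-2 polynomial over a field with no linear factor is irreducible.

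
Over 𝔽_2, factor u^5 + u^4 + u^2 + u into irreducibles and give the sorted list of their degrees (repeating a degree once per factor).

1, 1, 1, 2

Write f(u) = u^5 + u^4 + u^2 + u.
Roots in 𝔽_2: f(0) = 0 → root; f(1) = 0 → root.
Linear factors from roots: (u), (u + 1).
Complete factorization: f(u) = (u)·(u + 1)^2·(u^2 + u + 1).
Factor degrees with multiplicity: 1 + 1 + 1 + 2 = 5.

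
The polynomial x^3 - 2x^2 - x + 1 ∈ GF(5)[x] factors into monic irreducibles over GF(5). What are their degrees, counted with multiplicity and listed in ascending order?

3

Write g(x) = x^3 - 2x^2 - x + 1.
Roots in GF(5): g(0) = 1; g(1) = 4; g(2) = 4; g(3) = 2; g(4) = 4.
Complete factorization: g(x) = (x^3 - 2x^2 - x + 1).
Factor degrees with multiplicity: 3 = 3.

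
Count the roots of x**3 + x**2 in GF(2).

Write h(x) = x**3 + x**2.
Evaluate at each of the 2 elements of GF(2):
h(0) = 0 → root; h(1) = 0 → root.
Roots: {0, 1}.

2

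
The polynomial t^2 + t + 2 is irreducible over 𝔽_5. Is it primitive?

Yes

Write f(t) = t^2 + t + 2.
|GF(5^2)^×| = 5^2 − 1 = 24. Prime factorization: 24 = 2^3·3.
f is primitive ⇔ t has order 24 in GF(5)[t]/(f), i.e. t^(24/q) ≠ 1 for each prime q | 24.
t^(12) mod f = 4.
t^(8) mod f = 3t + 1.
None equal 1, so t has full order 24; f is primitive.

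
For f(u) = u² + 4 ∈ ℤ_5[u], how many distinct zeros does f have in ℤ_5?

2

Evaluate at each of the 5 elements of ℤ_5:
f(0) = 4; f(1) = 0 → root; f(2) = 3; f(3) = 3; f(4) = 0 → root.
Roots: {1, 4}.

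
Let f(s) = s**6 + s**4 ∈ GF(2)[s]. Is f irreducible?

No

Check for roots in GF(2): f(0) = 0 → root; f(1) = 0 → root.
f(0) = 0, so (s) divides f(s); f is reducible.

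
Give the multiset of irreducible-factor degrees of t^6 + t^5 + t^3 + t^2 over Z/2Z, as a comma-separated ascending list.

1, 1, 1, 1, 2

Write h(t) = t^6 + t^5 + t^3 + t^2.
Roots in Z/2Z: h(0) = 0 → root; h(1) = 0 → root.
Linear factors from roots: (t), (t + 1).
Complete factorization: h(t) = (t)^2·(t + 1)^2·(t^2 + t + 1).
Factor degrees with multiplicity: 1 + 1 + 1 + 1 + 2 = 6.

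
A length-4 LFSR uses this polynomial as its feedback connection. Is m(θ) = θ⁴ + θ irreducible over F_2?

No

Check for roots in F_2: m(0) = 0 → root; m(1) = 0 → root.
m(0) = 0, so (θ) divides m(θ); m is reducible.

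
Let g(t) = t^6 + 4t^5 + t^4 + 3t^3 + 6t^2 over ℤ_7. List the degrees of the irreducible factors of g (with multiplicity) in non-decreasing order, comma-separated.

Linear factors from roots: (t), (t + 3).
Complete factorization: g(t) = (t + 3)·(t)^2·(t^3 + t^2 + 5t + 2).
Factor degrees with multiplicity: 1 + 1 + 1 + 3 = 6.

1, 1, 1, 3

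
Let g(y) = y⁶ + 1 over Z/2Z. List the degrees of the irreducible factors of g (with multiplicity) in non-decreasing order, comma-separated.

1, 1, 2, 2

Roots in Z/2Z: g(0) = 1; g(1) = 0 → root.
Linear factors from roots: (y + 1).
Complete factorization: g(y) = (y + 1)^2·(y² + y + 1)^2.
Factor degrees with multiplicity: 1 + 1 + 2 + 2 = 6.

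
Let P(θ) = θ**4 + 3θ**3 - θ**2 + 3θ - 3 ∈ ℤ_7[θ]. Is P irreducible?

Check for roots in ℤ_7: P(0) = 4; P(1) = 3; P(2) = 4; P(3) = 5; P(4) = 0 → root; P(5) = 0 → root; P(6) = 5.
P(4) = 0, so (θ − 4) divides P(θ); P is reducible.

No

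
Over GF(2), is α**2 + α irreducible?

No

Write g(α) = α**2 + α.
Check for roots in GF(2): g(0) = 0 → root; g(1) = 0 → root.
g(0) = 0, so (α) divides g(α); g is reducible.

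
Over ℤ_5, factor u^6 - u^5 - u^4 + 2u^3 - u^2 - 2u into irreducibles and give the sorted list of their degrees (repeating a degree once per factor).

1, 1, 2, 2

Write h(u) = u^6 - u^5 - u^4 + 2u^3 - u^2 - 2u.
Roots in ℤ_5: h(0) = 0 → root; h(1) = 3; h(2) = 4; h(3) = 4; h(4) = 0 → root.
Linear factors from roots: (u), (u + 1).
Complete factorization: h(u) = (u)·(u + 1)·(u^2 + 2)·(u^2 - 2u - 1).
Factor degrees with multiplicity: 1 + 1 + 2 + 2 = 6.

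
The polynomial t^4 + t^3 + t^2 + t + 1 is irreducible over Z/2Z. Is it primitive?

No

Write f(t) = t^4 + t^3 + t^2 + t + 1.
|GF(2^4)^×| = 2^4 − 1 = 15. Prime factorization: 15 = 3·5.
f is primitive ⇔ t has order 15 in GF(2)[t]/(f), i.e. t^(15/q) ≠ 1 for each prime q | 15.
t^(5) mod f = 1
t^(3) mod f = t^3.
Since t^(5) = 1, the order of t divides 5 < 15; not primitive.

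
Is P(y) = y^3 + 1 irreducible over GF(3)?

No

Check for roots in GF(3): P(0) = 1; P(1) = 2; P(2) = 0 → root.
P(2) = 0, so (y − 2) divides P(y); P is reducible.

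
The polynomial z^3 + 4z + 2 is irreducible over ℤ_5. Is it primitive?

Write f(z) = z^3 + 4z + 2.
|GF(5^3)^×| = 5^3 − 1 = 124. Prime factorization: 124 = 2^2·31.
f is primitive ⇔ z has order 124 in GF(5)[z]/(f), i.e. z^(124/q) ≠ 1 for each prime q | 124.
z^(62) mod f = 4.
z^(4) mod f = z^2 + 3z.
None equal 1, so z has full order 124; f is primitive.

Yes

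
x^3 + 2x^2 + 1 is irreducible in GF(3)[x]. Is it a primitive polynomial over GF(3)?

Write f(x) = x^3 + 2x^2 + 1.
|GF(3^3)^×| = 3^3 − 1 = 26. Prime factorization: 26 = 2·13.
f is primitive ⇔ x has order 26 in GF(3)[x]/(f), i.e. x^(26/q) ≠ 1 for each prime q | 26.
x^(13) mod f = 2.
x^(2) mod f = x^2.
None equal 1, so x has full order 26; f is primitive.

Yes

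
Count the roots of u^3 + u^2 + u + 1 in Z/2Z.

1

Write P(u) = u^3 + u^2 + u + 1.
Evaluate at each of the 2 elements of Z/2Z:
P(0) = 1; P(1) = 0 → root.
Roots: {1}.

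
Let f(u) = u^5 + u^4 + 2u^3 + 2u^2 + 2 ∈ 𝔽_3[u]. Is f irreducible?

Yes

Check for roots in 𝔽_3: f(0) = 2; f(1) = 2; f(2) = 2.
No roots, so no linear factors.
Monic irreducibles of degree 2 over GF(3): u^2 + 1, u^2 + u + 2, u^2 + 2u + 2.
None of them divide f (all give nonzero remainder).
No irreducible factor of degree ≤ 2 exists, so f is irreducible over GF(3).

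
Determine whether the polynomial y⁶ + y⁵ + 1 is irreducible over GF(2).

Yes

Write g(y) = y⁶ + y⁵ + 1.
Check for roots in GF(2): g(0) = 1; g(1) = 1.
No roots, so no linear factors.
Monic irreducibles of degree 2 over GF(2): y² + y + 1.
None of them divide g (all give nonzero remainder).
Monic irreducibles of degree 3 over GF(2): y³ + y + 1, y³ + y² + 1.
None of them divide g (all give nonzero remainder).
No irreducible factor of degree ≤ 3 exists, so g is irreducible over GF(2).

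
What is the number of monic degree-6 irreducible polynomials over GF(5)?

By the necklace-counting formula, N_5(6) = (1/6) Σ_{d|6} μ(6/d)·5^d.
Divisors of 6: 1, 2, 3, 6; μ(6/d) for each: 1, -1, -1, 1.
Σ = 5^1 − 5^2 − 5^3 + 5^6 = 15480.
N = 15480/6 = 2580.

2580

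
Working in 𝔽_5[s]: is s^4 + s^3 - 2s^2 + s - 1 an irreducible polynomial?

Write f(s) = s^4 + s^3 - 2s^2 + s - 1.
Check for roots in 𝔽_5: f(0) = 4; f(1) = 0 → root; f(2) = 2; f(3) = 2; f(4) = 1.
f(1) = 0, so (s − 1) divides f(s); f is reducible.

No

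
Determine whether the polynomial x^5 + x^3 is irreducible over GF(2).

Write m(x) = x^5 + x^3.
Check for roots in GF(2): m(0) = 0 → root; m(1) = 0 → root.
m(0) = 0, so (x) divides m(x); m is reducible.

No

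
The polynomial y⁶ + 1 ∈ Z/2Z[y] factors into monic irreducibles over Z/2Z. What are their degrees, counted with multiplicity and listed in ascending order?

1, 1, 2, 2

Write g(y) = y⁶ + 1.
Roots in Z/2Z: g(0) = 1; g(1) = 0 → root.
Linear factors from roots: (y + 1).
Complete factorization: g(y) = (y + 1)^2·(y² + y + 1)^2.
Factor degrees with multiplicity: 1 + 1 + 2 + 2 = 6.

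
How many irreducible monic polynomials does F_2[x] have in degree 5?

6

By the necklace-counting formula, N_2(5) = (1/5) Σ_{d|5} μ(5/d)·2^d.
Divisors of 5: 1, 5; μ(5/d) for each: -1, 1.
Σ = − 2^1 + 2^5 = 30.
N = 30/5 = 6.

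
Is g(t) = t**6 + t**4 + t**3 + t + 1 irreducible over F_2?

Yes

Check for roots in F_2: g(0) = 1; g(1) = 1.
No roots, so no linear factors.
Monic irreducibles of degree 2 over GF(2): t**2 + t + 1.
None of them divide g (all give nonzero remainder).
Monic irreducibles of degree 3 over GF(2): t**3 + t + 1, t**3 + t**2 + 1.
None of them divide g (all give nonzero remainder).
No irreducible factor of degree ≤ 3 exists, so g is irreducible over GF(2).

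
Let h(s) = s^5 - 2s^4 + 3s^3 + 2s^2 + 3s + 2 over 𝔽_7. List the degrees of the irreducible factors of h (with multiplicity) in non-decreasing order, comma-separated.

1, 1, 3

Linear factors from roots: (s + 2).
Complete factorization: h(s) = (s + 2)^2·(s^3 + s^2 + 2s - 3).
Factor degrees with multiplicity: 1 + 1 + 3 = 5.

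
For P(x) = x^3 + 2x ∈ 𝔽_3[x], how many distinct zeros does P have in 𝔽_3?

Evaluate at each of the 3 elements of 𝔽_3:
P(0) = 0 → root; P(1) = 0 → root; P(2) = 0 → root.
Roots: {0, 1, 2}.

3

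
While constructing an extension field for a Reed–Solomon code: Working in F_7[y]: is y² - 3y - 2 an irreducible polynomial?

Write g(y) = y² - 3y - 2.
Check for roots in F_7: g(0) = 5; g(1) = 3; g(2) = 3; g(3) = 5; g(4) = 2; g(5) = 1; g(6) = 2.
No roots. A degree-2 polynomial over a field with no linear factor is irreducible.

Yes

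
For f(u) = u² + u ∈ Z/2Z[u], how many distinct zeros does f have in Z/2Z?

2

Evaluate at each of the 2 elements of Z/2Z:
f(0) = 0 → root; f(1) = 0 → root.
Roots: {0, 1}.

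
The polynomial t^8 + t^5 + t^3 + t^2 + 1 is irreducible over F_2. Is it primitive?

Yes

Write f(t) = t^8 + t^5 + t^3 + t^2 + 1.
|GF(2^8)^×| = 2^8 − 1 = 255. Prime factorization: 255 = 3·5·17.
f is primitive ⇔ t has order 255 in GF(2)[t]/(f), i.e. t^(255/q) ≠ 1 for each prime q | 255.
t^(85) mod f = t^7 + t^5 + t^4 + t^3 + t^2 + t.
t^(51) mod f = t^7 + t^6 + t^4 + t^3 + t^2.
t^(15) mod f = t^7 + t^6 + t^5 + t^2.
None equal 1, so t has full order 255; f is primitive.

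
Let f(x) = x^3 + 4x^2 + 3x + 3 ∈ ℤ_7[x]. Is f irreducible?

Yes

Check for roots in ℤ_7: f(0) = 3; f(1) = 4; f(2) = 5; f(3) = 5; f(4) = 3; f(5) = 5; f(6) = 3.
No roots. A degree-3 polynomial over a field with no linear factor is irreducible.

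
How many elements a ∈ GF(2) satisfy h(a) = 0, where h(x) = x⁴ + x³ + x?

1

Evaluate at each of the 2 elements of GF(2):
h(0) = 0 → root; h(1) = 1.
Roots: {0}.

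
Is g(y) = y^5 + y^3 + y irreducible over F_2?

Check for roots in F_2: g(0) = 0 → root; g(1) = 1.
g(0) = 0, so (y) divides g(y); g is reducible.

No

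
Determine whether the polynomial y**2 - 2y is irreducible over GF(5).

Write f(y) = y**2 - 2y.
Check for roots in GF(5): f(0) = 0 → root; f(1) = 4; f(2) = 0 → root; f(3) = 3; f(4) = 3.
f(0) = 0, so (y) divides f(y); f is reducible.

No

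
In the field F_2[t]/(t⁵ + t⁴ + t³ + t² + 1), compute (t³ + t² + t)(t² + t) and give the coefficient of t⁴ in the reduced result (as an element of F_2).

1

Multiply in F_2[t]: (t³ + t² + t)·(t² + t) = t⁵ + t².
Reduce using t⁵ ≡ t⁴ + t³ + t² + 1 (mod t⁵ + t⁴ + t³ + t² + 1).
Reduced: t⁴ + t³ + 1.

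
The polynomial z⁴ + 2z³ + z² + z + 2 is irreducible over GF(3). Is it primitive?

Write f(z) = z⁴ + 2z³ + z² + z + 2.
|GF(3^4)^×| = 3^4 − 1 = 80. Prime factorization: 80 = 2^4·5.
f is primitive ⇔ z has order 80 in GF(3)[z]/(f), i.e. z^(80/q) ≠ 1 for each prime q | 80.
z^(40) mod f = 2.
z^(16) mod f = z³ + 1.
None equal 1, so z has full order 80; f is primitive.

Yes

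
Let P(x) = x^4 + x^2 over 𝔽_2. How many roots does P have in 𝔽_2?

Evaluate at each of the 2 elements of 𝔽_2:
P(0) = 0 → root; P(1) = 0 → root.
Roots: {0, 1}.

2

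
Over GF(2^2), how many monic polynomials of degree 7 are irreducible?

The number of monic irreducibles of degree 7 over GF(4) is (1/7)·Σ_{d∣7} μ(7/d) 4^d.
Divisors of 7: 1, 7; μ(7/d) for each: -1, 1.
Σ = − 4^1 + 4^7 = 16380.
N = 16380/7 = 2340.

2340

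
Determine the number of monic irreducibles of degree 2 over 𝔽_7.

21

By the necklace-counting formula, N_7(2) = (1/2) Σ_{d|2} μ(2/d)·7^d.
Divisors of 2: 1, 2; μ(2/d) for each: -1, 1.
Σ = − 7^1 + 7^2 = 42.
N = 42/2 = 21.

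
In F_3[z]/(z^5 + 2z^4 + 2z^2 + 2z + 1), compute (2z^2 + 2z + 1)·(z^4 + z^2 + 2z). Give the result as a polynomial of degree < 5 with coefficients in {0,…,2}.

Multiply in F_3[z]: (2z^2 + 2z + 1)·(z^4 + z^2 + 2z) = 2z^6 + 2z^5 + 2z^2 + 2z.
Reduce using z^5 ≡ z^4 + z^2 + z + 2 (mod z^5 + 2z^4 + 2z^2 + 2z + 1).
Reduced: z^4 + 2z^3 + 2z^2 + z + 2.

z^4 + 2z^3 + 2z^2 + z + 2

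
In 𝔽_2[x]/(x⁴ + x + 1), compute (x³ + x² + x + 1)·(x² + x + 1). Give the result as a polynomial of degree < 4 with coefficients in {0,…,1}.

Multiply in 𝔽_2[x]: (x³ + x² + x + 1)·(x² + x + 1) = x⁵ + x³ + x² + 1.
Reduce using x⁴ ≡ x + 1 (mod x⁴ + x + 1).
Reduced: x³ + x + 1.

x^3 + x + 1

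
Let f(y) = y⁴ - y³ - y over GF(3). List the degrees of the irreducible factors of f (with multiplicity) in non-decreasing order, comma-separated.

Roots in GF(3): f(0) = 0 → root; f(1) = 2; f(2) = 0 → root.
Linear factors from roots: (y), (y + 1).
Complete factorization: f(y) = (y)·(y + 1)·(y² + y - 1).
Factor degrees with multiplicity: 1 + 1 + 2 = 4.

1, 1, 2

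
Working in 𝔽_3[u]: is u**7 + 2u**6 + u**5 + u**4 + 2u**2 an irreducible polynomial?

Write f(u) = u**7 + 2u**6 + u**5 + u**4 + 2u**2.
Check for roots in 𝔽_3: f(0) = 0 → root; f(1) = 1; f(2) = 0 → root.
f(0) = 0, so (u) divides f(u); f is reducible.

No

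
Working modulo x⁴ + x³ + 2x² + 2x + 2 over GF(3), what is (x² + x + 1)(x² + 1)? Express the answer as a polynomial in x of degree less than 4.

Multiply in GF(3)[x]: (x² + x + 1)·(x² + 1) = x⁴ + x³ + 2x² + x + 1.
Reduce using x⁴ ≡ 2x³ + x² + x + 1 (mod x⁴ + x³ + 2x² + 2x + 2).
Reduced: 2x + 2.

2x + 2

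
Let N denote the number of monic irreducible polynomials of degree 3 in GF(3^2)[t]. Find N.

By the necklace-counting formula, N_9(3) = (1/3) Σ_{d|3} μ(3/d)·9^d.
Divisors of 3: 1, 3; μ(3/d) for each: -1, 1.
Σ = − 9^1 + 9^3 = 720.
N = 720/3 = 240.

240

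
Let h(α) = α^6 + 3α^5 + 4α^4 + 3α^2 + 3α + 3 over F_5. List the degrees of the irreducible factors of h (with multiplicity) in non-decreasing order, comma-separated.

1, 1, 1, 1, 2

Roots in F_5: h(0) = 3; h(1) = 2; h(2) = 0 → root; h(3) = 1; h(4) = 0 → root.
Linear factors from roots: (α + 3), (α + 1).
Complete factorization: h(α) = (α + 1)^2·(α + 3)^2·(α^2 + 2).
Factor degrees with multiplicity: 1 + 1 + 1 + 1 + 2 = 6.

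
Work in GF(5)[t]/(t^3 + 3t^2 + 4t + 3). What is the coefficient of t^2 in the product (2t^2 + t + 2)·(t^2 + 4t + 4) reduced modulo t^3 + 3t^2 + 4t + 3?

2

Multiply in GF(5)[t]: (2t^2 + t + 2)·(t^2 + 4t + 4) = 2t^4 + 4t^3 + 4t^2 + 2t + 3.
Reduce using t^3 ≡ 2t^2 + t + 2 (mod t^3 + 3t^2 + 4t + 3).
Reduced: 2t^2 + 4t + 4.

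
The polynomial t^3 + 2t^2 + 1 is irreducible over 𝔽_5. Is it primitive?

Write f(t) = t^3 + 2t^2 + 1.
|GF(5^3)^×| = 5^3 − 1 = 124. Prime factorization: 124 = 2^2·31.
f is primitive ⇔ t has order 124 in GF(5)[t]/(f), i.e. t^(124/q) ≠ 1 for each prime q | 124.
t^(62) mod f = 1
t^(4) mod f = 4t^2 + 4t + 2.
Since t^(62) = 1, the order of t divides 62 < 124; not primitive.

No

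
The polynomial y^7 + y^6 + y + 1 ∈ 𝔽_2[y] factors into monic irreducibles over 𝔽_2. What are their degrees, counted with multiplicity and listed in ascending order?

Write f(y) = y^7 + y^6 + y + 1.
Roots in 𝔽_2: f(0) = 1; f(1) = 0 → root.
Linear factors from roots: (y + 1).
Complete factorization: f(y) = (y + 1)^3·(y^2 + y + 1)^2.
Factor degrees with multiplicity: 1 + 1 + 1 + 2 + 2 = 7.

1, 1, 1, 2, 2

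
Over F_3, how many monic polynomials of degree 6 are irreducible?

116

The number of monic irreducibles of degree 6 over GF(3) is (1/6)·Σ_{d∣6} μ(6/d) 3^d.
Divisors of 6: 1, 2, 3, 6; μ(6/d) for each: 1, -1, -1, 1.
Σ = 3^1 − 3^2 − 3^3 + 3^6 = 696.
N = 696/6 = 116.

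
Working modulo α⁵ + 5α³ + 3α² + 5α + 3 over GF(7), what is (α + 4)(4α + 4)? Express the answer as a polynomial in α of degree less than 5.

4α^2 + 6α + 2

Multiply in GF(7)[α]: (α + 4)·(4α + 4) = 4α² + 6α + 2.
Reduced: 4α² + 6α + 2.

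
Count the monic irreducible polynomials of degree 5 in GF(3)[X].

48

x^(3^5) − x is the product of all monic irreducibles of degree dividing 5; Möbius inversion gives N = (1/5) Σ μ(5/d)·3^d.
Divisors of 5: 1, 5; μ(5/d) for each: -1, 1.
Σ = − 3^1 + 3^5 = 240.
N = 240/5 = 48.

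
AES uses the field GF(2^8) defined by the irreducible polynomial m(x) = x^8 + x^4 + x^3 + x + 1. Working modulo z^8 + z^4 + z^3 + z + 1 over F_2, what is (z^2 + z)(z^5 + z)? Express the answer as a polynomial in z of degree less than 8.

z^7 + z^6 + z^3 + z^2

Multiply in F_2[z]: (z^2 + z)·(z^5 + z) = z^7 + z^6 + z^3 + z^2.
Reduced: z^7 + z^6 + z^3 + z^2.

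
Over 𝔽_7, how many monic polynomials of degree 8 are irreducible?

Gauss's count: N_{7}(8) = (1/8) Σ_{d|8} μ(8/d)·7^d.
Divisors of 8: 1, 2, 4, 8; μ(8/d) for each: 0, 0, -1, 1.
Σ = − 7^4 + 7^8 = 5762400.
N = 5762400/8 = 720300.

720300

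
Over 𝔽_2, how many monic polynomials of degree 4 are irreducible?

3

x^(2^4) − x is the product of all monic irreducibles of degree dividing 4; Möbius inversion gives N = (1/4) Σ μ(4/d)·2^d.
Divisors of 4: 1, 2, 4; μ(4/d) for each: 0, -1, 1.
Σ = − 2^2 + 2^4 = 12.
N = 12/4 = 3.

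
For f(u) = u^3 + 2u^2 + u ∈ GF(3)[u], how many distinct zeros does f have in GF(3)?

2

Evaluate at each of the 3 elements of GF(3):
f(0) = 0 → root; f(1) = 1; f(2) = 0 → root.
Roots: {0, 2}.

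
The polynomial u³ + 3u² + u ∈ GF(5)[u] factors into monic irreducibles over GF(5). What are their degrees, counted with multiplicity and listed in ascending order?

1, 1, 1

Write g(u) = u³ + 3u² + u.
Roots in GF(5): g(0) = 0 → root; g(1) = 0 → root; g(2) = 2; g(3) = 2; g(4) = 1.
Linear factors from roots: (u), (u + 4).
Complete factorization: g(u) = (u)·(u + 4)^2.
Factor degrees with multiplicity: 1 + 1 + 1 = 3.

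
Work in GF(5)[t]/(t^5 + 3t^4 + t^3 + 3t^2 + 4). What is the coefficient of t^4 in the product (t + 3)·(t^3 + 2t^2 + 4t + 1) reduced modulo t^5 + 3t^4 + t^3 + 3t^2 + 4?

Multiply in GF(5)[t]: (t + 3)·(t^3 + 2t^2 + 4t + 1) = t^4 + 3t + 3.
Reduced: t^4 + 3t + 3.

1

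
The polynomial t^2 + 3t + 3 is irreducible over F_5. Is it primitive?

Write f(t) = t^2 + 3t + 3.
|GF(5^2)^×| = 5^2 − 1 = 24. Prime factorization: 24 = 2^3·3.
f is primitive ⇔ t has order 24 in GF(5)[t]/(f), i.e. t^(24/q) ≠ 1 for each prime q | 24.
t^(12) mod f = 4.
t^(8) mod f = t + 1.
None equal 1, so t has full order 24; f is primitive.

Yes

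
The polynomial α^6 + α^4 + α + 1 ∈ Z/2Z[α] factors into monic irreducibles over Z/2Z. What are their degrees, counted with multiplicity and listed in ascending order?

1, 2, 3

Write f(α) = α^6 + α^4 + α + 1.
Roots in Z/2Z: f(0) = 1; f(1) = 0 → root.
Linear factors from roots: (α + 1).
Complete factorization: f(α) = (α + 1)·(α^2 + α + 1)·(α^3 + α + 1).
Factor degrees with multiplicity: 1 + 2 + 3 = 6.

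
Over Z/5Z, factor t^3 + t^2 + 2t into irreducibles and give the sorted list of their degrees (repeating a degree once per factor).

Write f(t) = t^3 + t^2 + 2t.
Roots in Z/5Z: f(0) = 0 → root; f(1) = 4; f(2) = 1; f(3) = 2; f(4) = 3.
Linear factors from roots: (t).
Complete factorization: f(t) = (t)·(t^2 + t + 2).
Factor degrees with multiplicity: 1 + 2 = 3.

1, 2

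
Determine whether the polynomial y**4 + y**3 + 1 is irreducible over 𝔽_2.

Yes

Write P(y) = y**4 + y**3 + 1.
Check for roots in 𝔽_2: P(0) = 1; P(1) = 1.
No roots, so no linear factors.
Monic irreducibles of degree 2 over GF(2): y**2 + y + 1.
None of them divide P (all give nonzero remainder).
No irreducible factor of degree ≤ 2 exists, so P is irreducible over GF(2).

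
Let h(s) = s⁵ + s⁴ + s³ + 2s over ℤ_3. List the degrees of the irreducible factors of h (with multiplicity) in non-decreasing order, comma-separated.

1, 1, 1, 2

Roots in ℤ_3: h(0) = 0 → root; h(1) = 2; h(2) = 0 → root.
Linear factors from roots: (s), (s + 1).
Complete factorization: h(s) = (s)·(s + 1)^2·(s² + 2s + 2).
Factor degrees with multiplicity: 1 + 1 + 1 + 2 = 5.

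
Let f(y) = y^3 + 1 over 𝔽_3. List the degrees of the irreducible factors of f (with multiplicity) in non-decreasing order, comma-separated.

Roots in 𝔽_3: f(0) = 1; f(1) = 2; f(2) = 0 → root.
Linear factors from roots: (y + 1).
Complete factorization: f(y) = (y + 1)^3.
Factor degrees with multiplicity: 1 + 1 + 1 = 3.

1, 1, 1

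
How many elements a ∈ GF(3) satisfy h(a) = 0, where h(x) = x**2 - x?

Evaluate at each of the 3 elements of GF(3):
h(0) = 0 → root; h(1) = 0 → root; h(2) = 2.
Roots: {0, 1}.

2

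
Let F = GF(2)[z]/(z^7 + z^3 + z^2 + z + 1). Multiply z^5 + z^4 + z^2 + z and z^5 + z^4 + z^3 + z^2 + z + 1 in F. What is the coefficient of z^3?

0

Multiply in GF(2)[z]: (z^5 + z^4 + z^2 + z)·(z^5 + z^4 + z^3 + z^2 + z + 1) = z^10 + z^7 + z^4 + z.
Reduce using z^7 ≡ z^3 + z^2 + z + 1 (mod z^7 + z^3 + z^2 + z + 1).
Reduced: z^6 + z^5 + z^2 + 1.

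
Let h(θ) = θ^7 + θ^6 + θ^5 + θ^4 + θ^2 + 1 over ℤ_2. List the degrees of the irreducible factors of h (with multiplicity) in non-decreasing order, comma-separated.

1, 1, 2, 3

Roots in ℤ_2: h(0) = 1; h(1) = 0 → root.
Linear factors from roots: (θ + 1).
Complete factorization: h(θ) = (θ + 1)^2·(θ^2 + θ + 1)·(θ^3 + θ + 1).
Factor degrees with multiplicity: 1 + 1 + 2 + 3 = 7.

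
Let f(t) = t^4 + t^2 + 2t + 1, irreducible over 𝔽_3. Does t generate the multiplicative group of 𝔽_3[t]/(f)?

|GF(3^4)^×| = 3^4 − 1 = 80. Prime factorization: 80 = 2^4·5.
f is primitive ⇔ t has order 80 in GF(3)[t]/(f), i.e. t^(80/q) ≠ 1 for each prime q | 80.
t^(40) mod f = 1
t^(16) mod f = 2t^3 + 2.
Since t^(40) = 1, the order of t divides 40 < 80; not primitive.

No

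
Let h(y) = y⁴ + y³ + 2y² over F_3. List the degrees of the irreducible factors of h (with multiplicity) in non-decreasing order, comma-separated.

1, 1, 2

Roots in F_3: h(0) = 0 → root; h(1) = 1; h(2) = 2.
Linear factors from roots: (y).
Complete factorization: h(y) = (y)^2·(y² + y + 2).
Factor degrees with multiplicity: 1 + 1 + 2 = 4.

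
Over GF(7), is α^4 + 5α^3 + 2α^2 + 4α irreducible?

No

Write P(α) = α^4 + 5α^3 + 2α^2 + 4α.
Check for roots in GF(7): P(0) = 0 → root; P(1) = 5; P(2) = 2; P(3) = 1; P(4) = 1; P(5) = 4; P(6) = 1.
P(0) = 0, so (α) divides P(α); P is reducible.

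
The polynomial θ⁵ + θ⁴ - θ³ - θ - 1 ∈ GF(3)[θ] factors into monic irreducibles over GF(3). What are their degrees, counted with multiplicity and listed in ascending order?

Write f(θ) = θ⁵ + θ⁴ - θ³ - θ - 1.
Roots in GF(3): f(0) = 2; f(1) = 2; f(2) = 1.
Complete factorization: f(θ) = (θ⁵ + θ⁴ - θ³ - θ - 1).
Factor degrees with multiplicity: 5 = 5.

5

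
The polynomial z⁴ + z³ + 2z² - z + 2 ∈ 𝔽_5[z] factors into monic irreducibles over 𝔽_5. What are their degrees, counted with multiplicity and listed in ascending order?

Write g(z) = z⁴ + z³ + 2z² - z + 2.
Roots in 𝔽_5: g(0) = 2; g(1) = 0 → root; g(2) = 2; g(3) = 0 → root; g(4) = 0 → root.
Linear factors from roots: (z - 1), (z + 2), (z + 1).
Complete factorization: g(z) = (z + 1)·(z + 2)·(z - 1)^2.
Factor degrees with multiplicity: 1 + 1 + 1 + 1 = 4.

1, 1, 1, 1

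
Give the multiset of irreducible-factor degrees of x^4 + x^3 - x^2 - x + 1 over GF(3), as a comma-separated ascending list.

Write g(x) = x^4 + x^3 - x^2 - x + 1.
Roots in GF(3): g(0) = 1; g(1) = 1; g(2) = 1.
Complete factorization: g(x) = (x^2 - x - 1)^2.
Factor degrees with multiplicity: 2 + 2 = 4.

2, 2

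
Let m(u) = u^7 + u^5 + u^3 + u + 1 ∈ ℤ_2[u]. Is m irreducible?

Check for roots in ℤ_2: m(0) = 1; m(1) = 1.
No roots, so no linear factors.
Monic irreducibles of degree 2 over GF(2): u^2 + u + 1.
None of them divide m (all give nonzero remainder).
Monic irreducibles of degree 3 over GF(2): u^3 + u + 1, u^3 + u^2 + 1.
None of them divide m (all give nonzero remainder).
No irreducible factor of degree ≤ 3 exists, so m is irreducible over GF(2).

Yes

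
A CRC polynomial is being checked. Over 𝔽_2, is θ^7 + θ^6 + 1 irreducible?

Yes

Write g(θ) = θ^7 + θ^6 + 1.
Check for roots in 𝔽_2: g(0) = 1; g(1) = 1.
No roots, so no linear factors.
Monic irreducibles of degree 2 over GF(2): θ^2 + θ + 1.
None of them divide g (all give nonzero remainder).
Monic irreducibles of degree 3 over GF(2): θ^3 + θ + 1, θ^3 + θ^2 + 1.
None of them divide g (all give nonzero remainder).
No irreducible factor of degree ≤ 3 exists, so g is irreducible over GF(2).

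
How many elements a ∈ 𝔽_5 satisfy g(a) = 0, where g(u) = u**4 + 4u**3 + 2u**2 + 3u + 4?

2

Evaluate at each of the 5 elements of 𝔽_5:
g(0) = 4; g(1) = 4; g(2) = 1; g(3) = 0 → root; g(4) = 0 → root.
Roots: {3, 4}.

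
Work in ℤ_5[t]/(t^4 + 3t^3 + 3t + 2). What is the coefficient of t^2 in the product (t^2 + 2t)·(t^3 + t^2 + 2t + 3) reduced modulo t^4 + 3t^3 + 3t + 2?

Multiply in ℤ_5[t]: (t^2 + 2t)·(t^3 + t^2 + 2t + 3) = t^5 + 3t^4 + 4t^3 + 2t^2 + t.
Reduce using t^4 ≡ 2t^3 + 2t + 3 (mod t^4 + 3t^3 + 3t + 2).
Reduced: 4t^3 + 4t^2 + 4t.

4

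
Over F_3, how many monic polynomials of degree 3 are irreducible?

Gauss's count: N_{3}(3) = (1/3) Σ_{d|3} μ(3/d)·3^d.
Divisors of 3: 1, 3; μ(3/d) for each: -1, 1.
Σ = − 3^1 + 3^3 = 24.
N = 24/3 = 8.

8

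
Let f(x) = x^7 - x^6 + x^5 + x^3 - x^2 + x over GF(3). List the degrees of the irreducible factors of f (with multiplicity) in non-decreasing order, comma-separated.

1, 1, 1, 2, 2

Roots in GF(3): f(0) = 0 → root; f(1) = 2; f(2) = 0 → root.
Linear factors from roots: (x), (x + 1).
Complete factorization: f(x) = (x)·(x + 1)^2·(x^2 + x - 1)·(x^2 - x - 1).
Factor degrees with multiplicity: 1 + 1 + 1 + 2 + 2 = 7.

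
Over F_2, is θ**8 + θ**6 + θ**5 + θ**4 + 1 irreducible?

Yes

Write m(θ) = θ**8 + θ**6 + θ**5 + θ**4 + 1.
Check for roots in F_2: m(0) = 1; m(1) = 1.
No roots, so no linear factors.
Monic irreducibles of degree 2 over GF(2): θ**2 + θ + 1.
None of them divide m (all give nonzero remainder).
Monic irreducibles of degree 3 over GF(2): θ**3 + θ + 1, θ**3 + θ**2 + 1.
None of them divide m (all give nonzero remainder).
Monic irreducibles of degree 4 over GF(2): θ**4 + θ + 1, θ**4 + θ**3 + 1, θ**4 + θ**3 + θ**2 + θ + 1.
None of them divide m (all give nonzero remainder).
No irreducible factor of degree ≤ 4 exists, so m is irreducible over GF(2).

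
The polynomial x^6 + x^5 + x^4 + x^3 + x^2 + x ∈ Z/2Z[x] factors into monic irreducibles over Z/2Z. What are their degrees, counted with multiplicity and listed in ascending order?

Write g(x) = x^6 + x^5 + x^4 + x^3 + x^2 + x.
Roots in Z/2Z: g(0) = 0 → root; g(1) = 0 → root.
Linear factors from roots: (x), (x + 1).
Complete factorization: g(x) = (x)·(x + 1)·(x^2 + x + 1)^2.
Factor degrees with multiplicity: 1 + 1 + 2 + 2 = 6.

1, 1, 2, 2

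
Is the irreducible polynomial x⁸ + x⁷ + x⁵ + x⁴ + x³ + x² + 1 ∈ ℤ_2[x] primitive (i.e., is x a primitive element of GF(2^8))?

Write f(x) = x⁸ + x⁷ + x⁵ + x⁴ + x³ + x² + 1.
|GF(2^8)^×| = 2^8 − 1 = 255. Prime factorization: 255 = 3·5·17.
f is primitive ⇔ x has order 255 in GF(2)[x]/(f), i.e. x^(255/q) ≠ 1 for each prime q | 255.
x^(85) mod f = 1
x^(51) mod f = x⁷ + x⁶ + x² + 1.
x^(15) mod f = x⁷ + x⁴ + x².
Since x^(85) = 1, the order of x divides 85 < 255; not primitive.

No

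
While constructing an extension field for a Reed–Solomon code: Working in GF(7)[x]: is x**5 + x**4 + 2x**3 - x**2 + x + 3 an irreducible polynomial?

No

Write h(x) = x**5 + x**4 + 2x**3 - x**2 + x + 3.
Check for roots in GF(7): h(0) = 3; h(1) = 0 → root; h(2) = 2; h(3) = 4; h(4) = 6; h(5) = 0 → root; h(6) = 6.
h(1) = 0, so (x − 1) divides h(x); h is reducible.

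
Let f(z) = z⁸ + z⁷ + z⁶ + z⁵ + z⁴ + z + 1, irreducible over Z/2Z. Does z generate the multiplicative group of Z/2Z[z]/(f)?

|GF(2^8)^×| = 2^8 − 1 = 255. Prime factorization: 255 = 3·5·17.
f is primitive ⇔ z has order 255 in GF(2)[z]/(f), i.e. z^(255/q) ≠ 1 for each prime q | 255.
z^(85) mod f = z⁶ + z⁵ + z⁴.
z^(51) mod f = 1
z^(15) mod f = z⁷ + z⁴ + z³ + 1.
Since z^(51) = 1, the order of z divides 51 < 255; not primitive.

No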